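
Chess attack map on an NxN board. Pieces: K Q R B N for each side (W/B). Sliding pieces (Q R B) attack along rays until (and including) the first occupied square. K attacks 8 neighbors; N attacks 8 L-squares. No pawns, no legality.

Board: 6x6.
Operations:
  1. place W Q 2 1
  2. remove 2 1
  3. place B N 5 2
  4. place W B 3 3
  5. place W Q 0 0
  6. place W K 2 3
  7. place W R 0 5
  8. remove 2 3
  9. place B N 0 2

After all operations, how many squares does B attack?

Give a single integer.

Op 1: place WQ@(2,1)
Op 2: remove (2,1)
Op 3: place BN@(5,2)
Op 4: place WB@(3,3)
Op 5: place WQ@(0,0)
Op 6: place WK@(2,3)
Op 7: place WR@(0,5)
Op 8: remove (2,3)
Op 9: place BN@(0,2)
Per-piece attacks for B:
  BN@(0,2): attacks (1,4) (2,3) (1,0) (2,1)
  BN@(5,2): attacks (4,4) (3,3) (4,0) (3,1)
Union (8 distinct): (1,0) (1,4) (2,1) (2,3) (3,1) (3,3) (4,0) (4,4)

Answer: 8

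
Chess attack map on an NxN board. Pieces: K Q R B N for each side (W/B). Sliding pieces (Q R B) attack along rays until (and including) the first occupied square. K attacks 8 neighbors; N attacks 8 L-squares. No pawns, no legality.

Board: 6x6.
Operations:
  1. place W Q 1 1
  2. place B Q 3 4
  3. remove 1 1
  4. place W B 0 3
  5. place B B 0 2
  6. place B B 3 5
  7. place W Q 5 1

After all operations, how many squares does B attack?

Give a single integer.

Answer: 22

Derivation:
Op 1: place WQ@(1,1)
Op 2: place BQ@(3,4)
Op 3: remove (1,1)
Op 4: place WB@(0,3)
Op 5: place BB@(0,2)
Op 6: place BB@(3,5)
Op 7: place WQ@(5,1)
Per-piece attacks for B:
  BB@(0,2): attacks (1,3) (2,4) (3,5) (1,1) (2,0) [ray(1,1) blocked at (3,5)]
  BQ@(3,4): attacks (3,5) (3,3) (3,2) (3,1) (3,0) (4,4) (5,4) (2,4) (1,4) (0,4) (4,5) (4,3) (5,2) (2,5) (2,3) (1,2) (0,1) [ray(0,1) blocked at (3,5)]
  BB@(3,5): attacks (4,4) (5,3) (2,4) (1,3) (0,2) [ray(-1,-1) blocked at (0,2)]
Union (22 distinct): (0,1) (0,2) (0,4) (1,1) (1,2) (1,3) (1,4) (2,0) (2,3) (2,4) (2,5) (3,0) (3,1) (3,2) (3,3) (3,5) (4,3) (4,4) (4,5) (5,2) (5,3) (5,4)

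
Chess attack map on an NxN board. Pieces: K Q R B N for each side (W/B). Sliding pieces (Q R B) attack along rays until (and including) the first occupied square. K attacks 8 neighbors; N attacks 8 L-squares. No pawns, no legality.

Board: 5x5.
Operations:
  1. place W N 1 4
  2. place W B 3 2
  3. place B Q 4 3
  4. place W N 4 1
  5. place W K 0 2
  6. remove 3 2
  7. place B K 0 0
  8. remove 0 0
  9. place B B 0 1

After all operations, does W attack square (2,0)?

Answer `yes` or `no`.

Answer: yes

Derivation:
Op 1: place WN@(1,4)
Op 2: place WB@(3,2)
Op 3: place BQ@(4,3)
Op 4: place WN@(4,1)
Op 5: place WK@(0,2)
Op 6: remove (3,2)
Op 7: place BK@(0,0)
Op 8: remove (0,0)
Op 9: place BB@(0,1)
Per-piece attacks for W:
  WK@(0,2): attacks (0,3) (0,1) (1,2) (1,3) (1,1)
  WN@(1,4): attacks (2,2) (3,3) (0,2)
  WN@(4,1): attacks (3,3) (2,2) (2,0)
W attacks (2,0): yes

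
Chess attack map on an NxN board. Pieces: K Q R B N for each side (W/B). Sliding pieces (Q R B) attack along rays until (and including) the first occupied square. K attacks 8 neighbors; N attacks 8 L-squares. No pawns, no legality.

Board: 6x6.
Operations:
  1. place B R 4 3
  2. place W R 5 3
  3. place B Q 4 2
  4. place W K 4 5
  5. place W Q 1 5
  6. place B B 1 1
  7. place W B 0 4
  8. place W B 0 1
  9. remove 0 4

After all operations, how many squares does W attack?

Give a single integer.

Answer: 22

Derivation:
Op 1: place BR@(4,3)
Op 2: place WR@(5,3)
Op 3: place BQ@(4,2)
Op 4: place WK@(4,5)
Op 5: place WQ@(1,5)
Op 6: place BB@(1,1)
Op 7: place WB@(0,4)
Op 8: place WB@(0,1)
Op 9: remove (0,4)
Per-piece attacks for W:
  WB@(0,1): attacks (1,2) (2,3) (3,4) (4,5) (1,0) [ray(1,1) blocked at (4,5)]
  WQ@(1,5): attacks (1,4) (1,3) (1,2) (1,1) (2,5) (3,5) (4,5) (0,5) (2,4) (3,3) (4,2) (0,4) [ray(0,-1) blocked at (1,1); ray(1,0) blocked at (4,5); ray(1,-1) blocked at (4,2)]
  WK@(4,5): attacks (4,4) (5,5) (3,5) (5,4) (3,4)
  WR@(5,3): attacks (5,4) (5,5) (5,2) (5,1) (5,0) (4,3) [ray(-1,0) blocked at (4,3)]
Union (22 distinct): (0,4) (0,5) (1,0) (1,1) (1,2) (1,3) (1,4) (2,3) (2,4) (2,5) (3,3) (3,4) (3,5) (4,2) (4,3) (4,4) (4,5) (5,0) (5,1) (5,2) (5,4) (5,5)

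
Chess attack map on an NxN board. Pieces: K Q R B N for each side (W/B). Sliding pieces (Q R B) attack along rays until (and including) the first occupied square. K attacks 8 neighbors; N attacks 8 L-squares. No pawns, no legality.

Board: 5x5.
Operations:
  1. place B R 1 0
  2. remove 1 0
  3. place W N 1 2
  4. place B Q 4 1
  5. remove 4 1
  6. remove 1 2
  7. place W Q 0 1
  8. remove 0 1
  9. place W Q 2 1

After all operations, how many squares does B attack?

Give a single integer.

Op 1: place BR@(1,0)
Op 2: remove (1,0)
Op 3: place WN@(1,2)
Op 4: place BQ@(4,1)
Op 5: remove (4,1)
Op 6: remove (1,2)
Op 7: place WQ@(0,1)
Op 8: remove (0,1)
Op 9: place WQ@(2,1)
Per-piece attacks for B:
Union (0 distinct): (none)

Answer: 0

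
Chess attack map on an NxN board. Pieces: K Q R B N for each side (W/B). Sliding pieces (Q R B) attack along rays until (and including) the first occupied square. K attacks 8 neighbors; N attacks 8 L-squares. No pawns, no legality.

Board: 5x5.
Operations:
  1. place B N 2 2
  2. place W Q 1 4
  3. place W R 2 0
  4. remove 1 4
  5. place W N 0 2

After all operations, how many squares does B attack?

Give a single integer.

Answer: 8

Derivation:
Op 1: place BN@(2,2)
Op 2: place WQ@(1,4)
Op 3: place WR@(2,0)
Op 4: remove (1,4)
Op 5: place WN@(0,2)
Per-piece attacks for B:
  BN@(2,2): attacks (3,4) (4,3) (1,4) (0,3) (3,0) (4,1) (1,0) (0,1)
Union (8 distinct): (0,1) (0,3) (1,0) (1,4) (3,0) (3,4) (4,1) (4,3)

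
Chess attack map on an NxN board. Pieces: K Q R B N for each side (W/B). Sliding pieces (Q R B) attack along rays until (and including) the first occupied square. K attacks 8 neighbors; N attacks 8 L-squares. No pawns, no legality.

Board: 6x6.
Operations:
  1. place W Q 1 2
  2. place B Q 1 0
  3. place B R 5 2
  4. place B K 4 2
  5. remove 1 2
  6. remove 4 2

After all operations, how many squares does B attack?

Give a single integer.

Op 1: place WQ@(1,2)
Op 2: place BQ@(1,0)
Op 3: place BR@(5,2)
Op 4: place BK@(4,2)
Op 5: remove (1,2)
Op 6: remove (4,2)
Per-piece attacks for B:
  BQ@(1,0): attacks (1,1) (1,2) (1,3) (1,4) (1,5) (2,0) (3,0) (4,0) (5,0) (0,0) (2,1) (3,2) (4,3) (5,4) (0,1)
  BR@(5,2): attacks (5,3) (5,4) (5,5) (5,1) (5,0) (4,2) (3,2) (2,2) (1,2) (0,2)
Union (21 distinct): (0,0) (0,1) (0,2) (1,1) (1,2) (1,3) (1,4) (1,5) (2,0) (2,1) (2,2) (3,0) (3,2) (4,0) (4,2) (4,3) (5,0) (5,1) (5,3) (5,4) (5,5)

Answer: 21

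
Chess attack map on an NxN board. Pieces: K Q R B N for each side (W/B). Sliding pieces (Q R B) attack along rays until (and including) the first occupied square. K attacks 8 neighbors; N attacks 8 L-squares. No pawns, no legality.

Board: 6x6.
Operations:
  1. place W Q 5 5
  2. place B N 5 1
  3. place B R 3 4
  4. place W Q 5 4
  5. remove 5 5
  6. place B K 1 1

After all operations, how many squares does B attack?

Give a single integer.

Answer: 19

Derivation:
Op 1: place WQ@(5,5)
Op 2: place BN@(5,1)
Op 3: place BR@(3,4)
Op 4: place WQ@(5,4)
Op 5: remove (5,5)
Op 6: place BK@(1,1)
Per-piece attacks for B:
  BK@(1,1): attacks (1,2) (1,0) (2,1) (0,1) (2,2) (2,0) (0,2) (0,0)
  BR@(3,4): attacks (3,5) (3,3) (3,2) (3,1) (3,0) (4,4) (5,4) (2,4) (1,4) (0,4) [ray(1,0) blocked at (5,4)]
  BN@(5,1): attacks (4,3) (3,2) (3,0)
Union (19 distinct): (0,0) (0,1) (0,2) (0,4) (1,0) (1,2) (1,4) (2,0) (2,1) (2,2) (2,4) (3,0) (3,1) (3,2) (3,3) (3,5) (4,3) (4,4) (5,4)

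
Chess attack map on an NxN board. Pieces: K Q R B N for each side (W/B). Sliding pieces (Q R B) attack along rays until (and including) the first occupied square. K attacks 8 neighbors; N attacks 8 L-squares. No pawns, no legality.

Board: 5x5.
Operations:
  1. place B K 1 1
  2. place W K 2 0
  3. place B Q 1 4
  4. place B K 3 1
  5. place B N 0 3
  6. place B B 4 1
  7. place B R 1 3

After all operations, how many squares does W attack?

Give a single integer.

Answer: 5

Derivation:
Op 1: place BK@(1,1)
Op 2: place WK@(2,0)
Op 3: place BQ@(1,4)
Op 4: place BK@(3,1)
Op 5: place BN@(0,3)
Op 6: place BB@(4,1)
Op 7: place BR@(1,3)
Per-piece attacks for W:
  WK@(2,0): attacks (2,1) (3,0) (1,0) (3,1) (1,1)
Union (5 distinct): (1,0) (1,1) (2,1) (3,0) (3,1)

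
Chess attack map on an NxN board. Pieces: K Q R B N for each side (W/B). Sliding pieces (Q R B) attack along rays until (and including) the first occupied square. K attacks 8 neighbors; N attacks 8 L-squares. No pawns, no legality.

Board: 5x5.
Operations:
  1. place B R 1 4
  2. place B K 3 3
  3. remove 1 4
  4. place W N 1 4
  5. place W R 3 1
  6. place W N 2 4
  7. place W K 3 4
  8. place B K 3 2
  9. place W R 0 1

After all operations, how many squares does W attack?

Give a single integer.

Answer: 18

Derivation:
Op 1: place BR@(1,4)
Op 2: place BK@(3,3)
Op 3: remove (1,4)
Op 4: place WN@(1,4)
Op 5: place WR@(3,1)
Op 6: place WN@(2,4)
Op 7: place WK@(3,4)
Op 8: place BK@(3,2)
Op 9: place WR@(0,1)
Per-piece attacks for W:
  WR@(0,1): attacks (0,2) (0,3) (0,4) (0,0) (1,1) (2,1) (3,1) [ray(1,0) blocked at (3,1)]
  WN@(1,4): attacks (2,2) (3,3) (0,2)
  WN@(2,4): attacks (3,2) (4,3) (1,2) (0,3)
  WR@(3,1): attacks (3,2) (3,0) (4,1) (2,1) (1,1) (0,1) [ray(0,1) blocked at (3,2); ray(-1,0) blocked at (0,1)]
  WK@(3,4): attacks (3,3) (4,4) (2,4) (4,3) (2,3)
Union (18 distinct): (0,0) (0,1) (0,2) (0,3) (0,4) (1,1) (1,2) (2,1) (2,2) (2,3) (2,4) (3,0) (3,1) (3,2) (3,3) (4,1) (4,3) (4,4)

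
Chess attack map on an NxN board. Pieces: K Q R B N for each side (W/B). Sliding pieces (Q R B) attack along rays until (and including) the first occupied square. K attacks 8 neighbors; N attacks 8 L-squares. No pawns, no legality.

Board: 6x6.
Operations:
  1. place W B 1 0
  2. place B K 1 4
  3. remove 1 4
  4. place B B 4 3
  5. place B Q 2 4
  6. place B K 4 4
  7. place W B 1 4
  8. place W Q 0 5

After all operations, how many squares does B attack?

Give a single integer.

Op 1: place WB@(1,0)
Op 2: place BK@(1,4)
Op 3: remove (1,4)
Op 4: place BB@(4,3)
Op 5: place BQ@(2,4)
Op 6: place BK@(4,4)
Op 7: place WB@(1,4)
Op 8: place WQ@(0,5)
Per-piece attacks for B:
  BQ@(2,4): attacks (2,5) (2,3) (2,2) (2,1) (2,0) (3,4) (4,4) (1,4) (3,5) (3,3) (4,2) (5,1) (1,5) (1,3) (0,2) [ray(1,0) blocked at (4,4); ray(-1,0) blocked at (1,4)]
  BB@(4,3): attacks (5,4) (5,2) (3,4) (2,5) (3,2) (2,1) (1,0) [ray(-1,-1) blocked at (1,0)]
  BK@(4,4): attacks (4,5) (4,3) (5,4) (3,4) (5,5) (5,3) (3,5) (3,3)
Union (23 distinct): (0,2) (1,0) (1,3) (1,4) (1,5) (2,0) (2,1) (2,2) (2,3) (2,5) (3,2) (3,3) (3,4) (3,5) (4,2) (4,3) (4,4) (4,5) (5,1) (5,2) (5,3) (5,4) (5,5)

Answer: 23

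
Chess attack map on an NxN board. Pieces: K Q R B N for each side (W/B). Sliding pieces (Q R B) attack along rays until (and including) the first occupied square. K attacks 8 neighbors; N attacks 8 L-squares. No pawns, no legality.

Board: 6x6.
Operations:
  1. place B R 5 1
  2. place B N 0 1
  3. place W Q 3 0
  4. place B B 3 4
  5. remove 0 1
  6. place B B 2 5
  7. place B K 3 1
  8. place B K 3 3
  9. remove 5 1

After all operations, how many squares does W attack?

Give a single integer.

Answer: 11

Derivation:
Op 1: place BR@(5,1)
Op 2: place BN@(0,1)
Op 3: place WQ@(3,0)
Op 4: place BB@(3,4)
Op 5: remove (0,1)
Op 6: place BB@(2,5)
Op 7: place BK@(3,1)
Op 8: place BK@(3,3)
Op 9: remove (5,1)
Per-piece attacks for W:
  WQ@(3,0): attacks (3,1) (4,0) (5,0) (2,0) (1,0) (0,0) (4,1) (5,2) (2,1) (1,2) (0,3) [ray(0,1) blocked at (3,1)]
Union (11 distinct): (0,0) (0,3) (1,0) (1,2) (2,0) (2,1) (3,1) (4,0) (4,1) (5,0) (5,2)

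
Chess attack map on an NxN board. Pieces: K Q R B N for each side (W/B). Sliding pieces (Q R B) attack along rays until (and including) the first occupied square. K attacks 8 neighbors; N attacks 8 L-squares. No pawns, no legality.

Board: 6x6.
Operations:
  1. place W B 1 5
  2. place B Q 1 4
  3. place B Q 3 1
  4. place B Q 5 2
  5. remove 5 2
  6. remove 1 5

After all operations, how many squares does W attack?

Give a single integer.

Answer: 0

Derivation:
Op 1: place WB@(1,5)
Op 2: place BQ@(1,4)
Op 3: place BQ@(3,1)
Op 4: place BQ@(5,2)
Op 5: remove (5,2)
Op 6: remove (1,5)
Per-piece attacks for W:
Union (0 distinct): (none)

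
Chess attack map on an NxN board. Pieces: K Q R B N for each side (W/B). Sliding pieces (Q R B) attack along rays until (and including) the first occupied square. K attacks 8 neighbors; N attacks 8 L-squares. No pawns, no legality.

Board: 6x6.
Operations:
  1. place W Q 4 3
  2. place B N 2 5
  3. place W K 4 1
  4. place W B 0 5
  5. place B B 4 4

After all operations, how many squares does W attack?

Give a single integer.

Answer: 21

Derivation:
Op 1: place WQ@(4,3)
Op 2: place BN@(2,5)
Op 3: place WK@(4,1)
Op 4: place WB@(0,5)
Op 5: place BB@(4,4)
Per-piece attacks for W:
  WB@(0,5): attacks (1,4) (2,3) (3,2) (4,1) [ray(1,-1) blocked at (4,1)]
  WK@(4,1): attacks (4,2) (4,0) (5,1) (3,1) (5,2) (5,0) (3,2) (3,0)
  WQ@(4,3): attacks (4,4) (4,2) (4,1) (5,3) (3,3) (2,3) (1,3) (0,3) (5,4) (5,2) (3,4) (2,5) (3,2) (2,1) (1,0) [ray(0,1) blocked at (4,4); ray(0,-1) blocked at (4,1); ray(-1,1) blocked at (2,5)]
Union (21 distinct): (0,3) (1,0) (1,3) (1,4) (2,1) (2,3) (2,5) (3,0) (3,1) (3,2) (3,3) (3,4) (4,0) (4,1) (4,2) (4,4) (5,0) (5,1) (5,2) (5,3) (5,4)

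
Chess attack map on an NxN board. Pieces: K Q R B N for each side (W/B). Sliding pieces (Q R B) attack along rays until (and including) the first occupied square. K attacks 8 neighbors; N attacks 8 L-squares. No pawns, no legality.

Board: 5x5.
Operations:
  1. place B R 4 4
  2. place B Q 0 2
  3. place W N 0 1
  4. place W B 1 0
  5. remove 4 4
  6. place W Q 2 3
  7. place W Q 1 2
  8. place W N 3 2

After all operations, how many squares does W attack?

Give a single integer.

Answer: 20

Derivation:
Op 1: place BR@(4,4)
Op 2: place BQ@(0,2)
Op 3: place WN@(0,1)
Op 4: place WB@(1,0)
Op 5: remove (4,4)
Op 6: place WQ@(2,3)
Op 7: place WQ@(1,2)
Op 8: place WN@(3,2)
Per-piece attacks for W:
  WN@(0,1): attacks (1,3) (2,2) (2,0)
  WB@(1,0): attacks (2,1) (3,2) (0,1) [ray(1,1) blocked at (3,2); ray(-1,1) blocked at (0,1)]
  WQ@(1,2): attacks (1,3) (1,4) (1,1) (1,0) (2,2) (3,2) (0,2) (2,3) (2,1) (3,0) (0,3) (0,1) [ray(0,-1) blocked at (1,0); ray(1,0) blocked at (3,2); ray(-1,0) blocked at (0,2); ray(1,1) blocked at (2,3); ray(-1,-1) blocked at (0,1)]
  WQ@(2,3): attacks (2,4) (2,2) (2,1) (2,0) (3,3) (4,3) (1,3) (0,3) (3,4) (3,2) (1,4) (1,2) [ray(1,-1) blocked at (3,2); ray(-1,-1) blocked at (1,2)]
  WN@(3,2): attacks (4,4) (2,4) (1,3) (4,0) (2,0) (1,1)
Union (20 distinct): (0,1) (0,2) (0,3) (1,0) (1,1) (1,2) (1,3) (1,4) (2,0) (2,1) (2,2) (2,3) (2,4) (3,0) (3,2) (3,3) (3,4) (4,0) (4,3) (4,4)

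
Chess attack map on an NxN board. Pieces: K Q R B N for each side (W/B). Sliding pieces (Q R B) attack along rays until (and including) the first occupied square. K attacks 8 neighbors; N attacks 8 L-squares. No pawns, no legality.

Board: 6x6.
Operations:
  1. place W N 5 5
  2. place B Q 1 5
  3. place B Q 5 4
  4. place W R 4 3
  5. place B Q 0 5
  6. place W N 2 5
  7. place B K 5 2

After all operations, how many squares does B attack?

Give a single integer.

Op 1: place WN@(5,5)
Op 2: place BQ@(1,5)
Op 3: place BQ@(5,4)
Op 4: place WR@(4,3)
Op 5: place BQ@(0,5)
Op 6: place WN@(2,5)
Op 7: place BK@(5,2)
Per-piece attacks for B:
  BQ@(0,5): attacks (0,4) (0,3) (0,2) (0,1) (0,0) (1,5) (1,4) (2,3) (3,2) (4,1) (5,0) [ray(1,0) blocked at (1,5)]
  BQ@(1,5): attacks (1,4) (1,3) (1,2) (1,1) (1,0) (2,5) (0,5) (2,4) (3,3) (4,2) (5,1) (0,4) [ray(1,0) blocked at (2,5); ray(-1,0) blocked at (0,5)]
  BK@(5,2): attacks (5,3) (5,1) (4,2) (4,3) (4,1)
  BQ@(5,4): attacks (5,5) (5,3) (5,2) (4,4) (3,4) (2,4) (1,4) (0,4) (4,5) (4,3) [ray(0,1) blocked at (5,5); ray(0,-1) blocked at (5,2); ray(-1,-1) blocked at (4,3)]
Union (28 distinct): (0,0) (0,1) (0,2) (0,3) (0,4) (0,5) (1,0) (1,1) (1,2) (1,3) (1,4) (1,5) (2,3) (2,4) (2,5) (3,2) (3,3) (3,4) (4,1) (4,2) (4,3) (4,4) (4,5) (5,0) (5,1) (5,2) (5,3) (5,5)

Answer: 28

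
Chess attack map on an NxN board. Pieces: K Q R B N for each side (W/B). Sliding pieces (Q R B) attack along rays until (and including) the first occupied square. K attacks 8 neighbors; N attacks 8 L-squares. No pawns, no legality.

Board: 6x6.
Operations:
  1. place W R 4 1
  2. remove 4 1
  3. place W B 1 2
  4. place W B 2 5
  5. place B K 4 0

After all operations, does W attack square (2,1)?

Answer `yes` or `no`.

Op 1: place WR@(4,1)
Op 2: remove (4,1)
Op 3: place WB@(1,2)
Op 4: place WB@(2,5)
Op 5: place BK@(4,0)
Per-piece attacks for W:
  WB@(1,2): attacks (2,3) (3,4) (4,5) (2,1) (3,0) (0,3) (0,1)
  WB@(2,5): attacks (3,4) (4,3) (5,2) (1,4) (0,3)
W attacks (2,1): yes

Answer: yes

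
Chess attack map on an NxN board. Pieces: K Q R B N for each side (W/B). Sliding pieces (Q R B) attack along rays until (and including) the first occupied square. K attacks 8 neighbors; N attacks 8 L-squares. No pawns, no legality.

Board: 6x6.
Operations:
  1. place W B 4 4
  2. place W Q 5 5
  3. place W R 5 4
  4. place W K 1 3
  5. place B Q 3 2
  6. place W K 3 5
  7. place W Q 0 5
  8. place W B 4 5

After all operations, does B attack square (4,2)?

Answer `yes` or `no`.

Answer: yes

Derivation:
Op 1: place WB@(4,4)
Op 2: place WQ@(5,5)
Op 3: place WR@(5,4)
Op 4: place WK@(1,3)
Op 5: place BQ@(3,2)
Op 6: place WK@(3,5)
Op 7: place WQ@(0,5)
Op 8: place WB@(4,5)
Per-piece attacks for B:
  BQ@(3,2): attacks (3,3) (3,4) (3,5) (3,1) (3,0) (4,2) (5,2) (2,2) (1,2) (0,2) (4,3) (5,4) (4,1) (5,0) (2,3) (1,4) (0,5) (2,1) (1,0) [ray(0,1) blocked at (3,5); ray(1,1) blocked at (5,4); ray(-1,1) blocked at (0,5)]
B attacks (4,2): yes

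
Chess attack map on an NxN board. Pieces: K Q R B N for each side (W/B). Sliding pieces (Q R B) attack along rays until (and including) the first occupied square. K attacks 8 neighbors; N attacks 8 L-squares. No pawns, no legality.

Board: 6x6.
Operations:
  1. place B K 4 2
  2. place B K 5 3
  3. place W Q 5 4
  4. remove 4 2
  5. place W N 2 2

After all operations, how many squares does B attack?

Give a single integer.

Op 1: place BK@(4,2)
Op 2: place BK@(5,3)
Op 3: place WQ@(5,4)
Op 4: remove (4,2)
Op 5: place WN@(2,2)
Per-piece attacks for B:
  BK@(5,3): attacks (5,4) (5,2) (4,3) (4,4) (4,2)
Union (5 distinct): (4,2) (4,3) (4,4) (5,2) (5,4)

Answer: 5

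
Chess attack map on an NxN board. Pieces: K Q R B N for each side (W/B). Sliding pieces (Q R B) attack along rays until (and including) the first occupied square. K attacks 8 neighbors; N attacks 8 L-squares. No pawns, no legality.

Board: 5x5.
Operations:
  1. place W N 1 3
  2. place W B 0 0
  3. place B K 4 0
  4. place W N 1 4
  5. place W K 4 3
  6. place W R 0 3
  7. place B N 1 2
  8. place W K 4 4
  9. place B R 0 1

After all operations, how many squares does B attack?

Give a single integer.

Answer: 12

Derivation:
Op 1: place WN@(1,3)
Op 2: place WB@(0,0)
Op 3: place BK@(4,0)
Op 4: place WN@(1,4)
Op 5: place WK@(4,3)
Op 6: place WR@(0,3)
Op 7: place BN@(1,2)
Op 8: place WK@(4,4)
Op 9: place BR@(0,1)
Per-piece attacks for B:
  BR@(0,1): attacks (0,2) (0,3) (0,0) (1,1) (2,1) (3,1) (4,1) [ray(0,1) blocked at (0,3); ray(0,-1) blocked at (0,0)]
  BN@(1,2): attacks (2,4) (3,3) (0,4) (2,0) (3,1) (0,0)
  BK@(4,0): attacks (4,1) (3,0) (3,1)
Union (12 distinct): (0,0) (0,2) (0,3) (0,4) (1,1) (2,0) (2,1) (2,4) (3,0) (3,1) (3,3) (4,1)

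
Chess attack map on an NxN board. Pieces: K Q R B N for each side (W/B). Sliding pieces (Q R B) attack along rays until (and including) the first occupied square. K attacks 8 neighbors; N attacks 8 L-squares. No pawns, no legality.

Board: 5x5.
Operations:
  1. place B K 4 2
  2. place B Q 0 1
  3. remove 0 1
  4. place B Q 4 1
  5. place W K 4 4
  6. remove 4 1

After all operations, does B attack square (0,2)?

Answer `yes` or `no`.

Answer: no

Derivation:
Op 1: place BK@(4,2)
Op 2: place BQ@(0,1)
Op 3: remove (0,1)
Op 4: place BQ@(4,1)
Op 5: place WK@(4,4)
Op 6: remove (4,1)
Per-piece attacks for B:
  BK@(4,2): attacks (4,3) (4,1) (3,2) (3,3) (3,1)
B attacks (0,2): no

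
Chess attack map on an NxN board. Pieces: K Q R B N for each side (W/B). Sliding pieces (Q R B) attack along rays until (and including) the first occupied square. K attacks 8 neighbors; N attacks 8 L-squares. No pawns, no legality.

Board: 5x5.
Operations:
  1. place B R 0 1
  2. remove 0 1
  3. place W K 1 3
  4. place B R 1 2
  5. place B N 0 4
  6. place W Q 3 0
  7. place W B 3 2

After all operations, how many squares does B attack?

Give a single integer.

Op 1: place BR@(0,1)
Op 2: remove (0,1)
Op 3: place WK@(1,3)
Op 4: place BR@(1,2)
Op 5: place BN@(0,4)
Op 6: place WQ@(3,0)
Op 7: place WB@(3,2)
Per-piece attacks for B:
  BN@(0,4): attacks (1,2) (2,3)
  BR@(1,2): attacks (1,3) (1,1) (1,0) (2,2) (3,2) (0,2) [ray(0,1) blocked at (1,3); ray(1,0) blocked at (3,2)]
Union (8 distinct): (0,2) (1,0) (1,1) (1,2) (1,3) (2,2) (2,3) (3,2)

Answer: 8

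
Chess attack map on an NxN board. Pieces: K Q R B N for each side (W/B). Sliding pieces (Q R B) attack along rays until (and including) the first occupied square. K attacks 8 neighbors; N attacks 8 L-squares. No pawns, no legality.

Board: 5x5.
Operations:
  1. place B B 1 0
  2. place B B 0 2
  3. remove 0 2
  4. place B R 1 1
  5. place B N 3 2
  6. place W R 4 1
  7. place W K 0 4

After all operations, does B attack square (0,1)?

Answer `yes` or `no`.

Op 1: place BB@(1,0)
Op 2: place BB@(0,2)
Op 3: remove (0,2)
Op 4: place BR@(1,1)
Op 5: place BN@(3,2)
Op 6: place WR@(4,1)
Op 7: place WK@(0,4)
Per-piece attacks for B:
  BB@(1,0): attacks (2,1) (3,2) (0,1) [ray(1,1) blocked at (3,2)]
  BR@(1,1): attacks (1,2) (1,3) (1,4) (1,0) (2,1) (3,1) (4,1) (0,1) [ray(0,-1) blocked at (1,0); ray(1,0) blocked at (4,1)]
  BN@(3,2): attacks (4,4) (2,4) (1,3) (4,0) (2,0) (1,1)
B attacks (0,1): yes

Answer: yes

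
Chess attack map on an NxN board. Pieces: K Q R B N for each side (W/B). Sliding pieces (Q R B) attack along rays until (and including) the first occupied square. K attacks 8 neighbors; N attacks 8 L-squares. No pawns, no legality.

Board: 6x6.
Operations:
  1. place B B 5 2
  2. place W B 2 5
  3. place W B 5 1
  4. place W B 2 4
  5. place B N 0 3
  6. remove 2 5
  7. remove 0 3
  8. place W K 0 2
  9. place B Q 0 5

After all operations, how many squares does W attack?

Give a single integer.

Op 1: place BB@(5,2)
Op 2: place WB@(2,5)
Op 3: place WB@(5,1)
Op 4: place WB@(2,4)
Op 5: place BN@(0,3)
Op 6: remove (2,5)
Op 7: remove (0,3)
Op 8: place WK@(0,2)
Op 9: place BQ@(0,5)
Per-piece attacks for W:
  WK@(0,2): attacks (0,3) (0,1) (1,2) (1,3) (1,1)
  WB@(2,4): attacks (3,5) (3,3) (4,2) (5,1) (1,5) (1,3) (0,2) [ray(1,-1) blocked at (5,1); ray(-1,-1) blocked at (0,2)]
  WB@(5,1): attacks (4,2) (3,3) (2,4) (4,0) [ray(-1,1) blocked at (2,4)]
Union (13 distinct): (0,1) (0,2) (0,3) (1,1) (1,2) (1,3) (1,5) (2,4) (3,3) (3,5) (4,0) (4,2) (5,1)

Answer: 13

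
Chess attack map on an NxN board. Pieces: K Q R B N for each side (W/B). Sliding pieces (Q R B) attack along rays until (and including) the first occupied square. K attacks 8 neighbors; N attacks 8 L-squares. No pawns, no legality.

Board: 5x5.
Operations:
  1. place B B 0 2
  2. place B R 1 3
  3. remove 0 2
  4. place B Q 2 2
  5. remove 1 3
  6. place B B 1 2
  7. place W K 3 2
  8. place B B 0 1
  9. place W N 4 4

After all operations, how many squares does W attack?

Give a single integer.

Op 1: place BB@(0,2)
Op 2: place BR@(1,3)
Op 3: remove (0,2)
Op 4: place BQ@(2,2)
Op 5: remove (1,3)
Op 6: place BB@(1,2)
Op 7: place WK@(3,2)
Op 8: place BB@(0,1)
Op 9: place WN@(4,4)
Per-piece attacks for W:
  WK@(3,2): attacks (3,3) (3,1) (4,2) (2,2) (4,3) (4,1) (2,3) (2,1)
  WN@(4,4): attacks (3,2) (2,3)
Union (9 distinct): (2,1) (2,2) (2,3) (3,1) (3,2) (3,3) (4,1) (4,2) (4,3)

Answer: 9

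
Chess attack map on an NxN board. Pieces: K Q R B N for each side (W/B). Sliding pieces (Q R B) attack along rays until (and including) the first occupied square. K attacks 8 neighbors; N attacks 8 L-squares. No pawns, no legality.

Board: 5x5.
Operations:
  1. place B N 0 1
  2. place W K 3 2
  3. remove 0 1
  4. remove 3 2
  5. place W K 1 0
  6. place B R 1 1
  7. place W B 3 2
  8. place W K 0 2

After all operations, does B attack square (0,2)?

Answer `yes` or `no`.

Op 1: place BN@(0,1)
Op 2: place WK@(3,2)
Op 3: remove (0,1)
Op 4: remove (3,2)
Op 5: place WK@(1,0)
Op 6: place BR@(1,1)
Op 7: place WB@(3,2)
Op 8: place WK@(0,2)
Per-piece attacks for B:
  BR@(1,1): attacks (1,2) (1,3) (1,4) (1,0) (2,1) (3,1) (4,1) (0,1) [ray(0,-1) blocked at (1,0)]
B attacks (0,2): no

Answer: no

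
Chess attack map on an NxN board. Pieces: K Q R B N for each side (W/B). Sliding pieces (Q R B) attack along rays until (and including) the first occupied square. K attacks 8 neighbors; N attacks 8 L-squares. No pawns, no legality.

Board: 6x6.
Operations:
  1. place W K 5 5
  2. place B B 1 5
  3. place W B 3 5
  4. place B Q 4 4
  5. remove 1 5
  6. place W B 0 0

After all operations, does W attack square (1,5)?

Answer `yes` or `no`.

Answer: no

Derivation:
Op 1: place WK@(5,5)
Op 2: place BB@(1,5)
Op 3: place WB@(3,5)
Op 4: place BQ@(4,4)
Op 5: remove (1,5)
Op 6: place WB@(0,0)
Per-piece attacks for W:
  WB@(0,0): attacks (1,1) (2,2) (3,3) (4,4) [ray(1,1) blocked at (4,4)]
  WB@(3,5): attacks (4,4) (2,4) (1,3) (0,2) [ray(1,-1) blocked at (4,4)]
  WK@(5,5): attacks (5,4) (4,5) (4,4)
W attacks (1,5): no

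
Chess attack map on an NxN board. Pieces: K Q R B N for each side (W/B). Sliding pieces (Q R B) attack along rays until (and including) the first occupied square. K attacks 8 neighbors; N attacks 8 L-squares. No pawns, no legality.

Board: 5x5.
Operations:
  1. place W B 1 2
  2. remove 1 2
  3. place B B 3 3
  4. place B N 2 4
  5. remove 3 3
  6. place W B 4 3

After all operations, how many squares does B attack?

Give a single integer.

Answer: 4

Derivation:
Op 1: place WB@(1,2)
Op 2: remove (1,2)
Op 3: place BB@(3,3)
Op 4: place BN@(2,4)
Op 5: remove (3,3)
Op 6: place WB@(4,3)
Per-piece attacks for B:
  BN@(2,4): attacks (3,2) (4,3) (1,2) (0,3)
Union (4 distinct): (0,3) (1,2) (3,2) (4,3)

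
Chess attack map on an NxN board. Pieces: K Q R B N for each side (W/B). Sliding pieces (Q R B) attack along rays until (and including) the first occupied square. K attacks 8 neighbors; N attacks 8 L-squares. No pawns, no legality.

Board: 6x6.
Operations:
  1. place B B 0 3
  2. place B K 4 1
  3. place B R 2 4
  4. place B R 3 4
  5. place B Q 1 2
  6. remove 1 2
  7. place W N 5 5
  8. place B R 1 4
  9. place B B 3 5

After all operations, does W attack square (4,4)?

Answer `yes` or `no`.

Answer: no

Derivation:
Op 1: place BB@(0,3)
Op 2: place BK@(4,1)
Op 3: place BR@(2,4)
Op 4: place BR@(3,4)
Op 5: place BQ@(1,2)
Op 6: remove (1,2)
Op 7: place WN@(5,5)
Op 8: place BR@(1,4)
Op 9: place BB@(3,5)
Per-piece attacks for W:
  WN@(5,5): attacks (4,3) (3,4)
W attacks (4,4): no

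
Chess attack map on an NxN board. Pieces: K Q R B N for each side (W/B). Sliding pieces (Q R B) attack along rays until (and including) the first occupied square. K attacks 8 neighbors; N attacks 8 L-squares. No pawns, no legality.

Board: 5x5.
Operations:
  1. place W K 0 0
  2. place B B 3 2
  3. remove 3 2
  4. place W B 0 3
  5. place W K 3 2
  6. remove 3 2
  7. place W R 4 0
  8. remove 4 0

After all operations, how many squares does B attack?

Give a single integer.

Answer: 0

Derivation:
Op 1: place WK@(0,0)
Op 2: place BB@(3,2)
Op 3: remove (3,2)
Op 4: place WB@(0,3)
Op 5: place WK@(3,2)
Op 6: remove (3,2)
Op 7: place WR@(4,0)
Op 8: remove (4,0)
Per-piece attacks for B:
Union (0 distinct): (none)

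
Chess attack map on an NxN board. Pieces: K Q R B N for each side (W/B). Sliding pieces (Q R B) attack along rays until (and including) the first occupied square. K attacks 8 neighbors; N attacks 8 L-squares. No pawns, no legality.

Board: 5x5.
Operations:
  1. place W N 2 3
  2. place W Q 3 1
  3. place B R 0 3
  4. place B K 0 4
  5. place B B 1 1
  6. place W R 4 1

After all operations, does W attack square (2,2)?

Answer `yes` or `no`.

Op 1: place WN@(2,3)
Op 2: place WQ@(3,1)
Op 3: place BR@(0,3)
Op 4: place BK@(0,4)
Op 5: place BB@(1,1)
Op 6: place WR@(4,1)
Per-piece attacks for W:
  WN@(2,3): attacks (4,4) (0,4) (3,1) (4,2) (1,1) (0,2)
  WQ@(3,1): attacks (3,2) (3,3) (3,4) (3,0) (4,1) (2,1) (1,1) (4,2) (4,0) (2,2) (1,3) (0,4) (2,0) [ray(1,0) blocked at (4,1); ray(-1,0) blocked at (1,1); ray(-1,1) blocked at (0,4)]
  WR@(4,1): attacks (4,2) (4,3) (4,4) (4,0) (3,1) [ray(-1,0) blocked at (3,1)]
W attacks (2,2): yes

Answer: yes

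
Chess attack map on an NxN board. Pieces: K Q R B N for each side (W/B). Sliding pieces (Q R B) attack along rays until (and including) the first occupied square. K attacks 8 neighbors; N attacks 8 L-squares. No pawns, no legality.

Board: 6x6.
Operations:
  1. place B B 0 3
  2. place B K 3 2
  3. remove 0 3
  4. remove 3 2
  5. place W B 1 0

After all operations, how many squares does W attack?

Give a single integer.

Op 1: place BB@(0,3)
Op 2: place BK@(3,2)
Op 3: remove (0,3)
Op 4: remove (3,2)
Op 5: place WB@(1,0)
Per-piece attacks for W:
  WB@(1,0): attacks (2,1) (3,2) (4,3) (5,4) (0,1)
Union (5 distinct): (0,1) (2,1) (3,2) (4,3) (5,4)

Answer: 5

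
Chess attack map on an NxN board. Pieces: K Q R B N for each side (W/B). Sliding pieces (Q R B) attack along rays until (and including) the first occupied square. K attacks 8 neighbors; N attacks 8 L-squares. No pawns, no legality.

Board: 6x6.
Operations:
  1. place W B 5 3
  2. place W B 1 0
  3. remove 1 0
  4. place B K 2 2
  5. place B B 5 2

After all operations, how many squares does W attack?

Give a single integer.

Answer: 5

Derivation:
Op 1: place WB@(5,3)
Op 2: place WB@(1,0)
Op 3: remove (1,0)
Op 4: place BK@(2,2)
Op 5: place BB@(5,2)
Per-piece attacks for W:
  WB@(5,3): attacks (4,4) (3,5) (4,2) (3,1) (2,0)
Union (5 distinct): (2,0) (3,1) (3,5) (4,2) (4,4)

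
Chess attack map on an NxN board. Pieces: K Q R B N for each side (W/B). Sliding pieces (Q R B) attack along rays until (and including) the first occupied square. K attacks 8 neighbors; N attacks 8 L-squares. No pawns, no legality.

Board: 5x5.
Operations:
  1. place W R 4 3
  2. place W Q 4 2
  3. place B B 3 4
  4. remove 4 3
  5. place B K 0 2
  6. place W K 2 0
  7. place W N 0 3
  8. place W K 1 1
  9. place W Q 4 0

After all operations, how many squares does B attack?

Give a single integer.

Answer: 7

Derivation:
Op 1: place WR@(4,3)
Op 2: place WQ@(4,2)
Op 3: place BB@(3,4)
Op 4: remove (4,3)
Op 5: place BK@(0,2)
Op 6: place WK@(2,0)
Op 7: place WN@(0,3)
Op 8: place WK@(1,1)
Op 9: place WQ@(4,0)
Per-piece attacks for B:
  BK@(0,2): attacks (0,3) (0,1) (1,2) (1,3) (1,1)
  BB@(3,4): attacks (4,3) (2,3) (1,2) (0,1)
Union (7 distinct): (0,1) (0,3) (1,1) (1,2) (1,3) (2,3) (4,3)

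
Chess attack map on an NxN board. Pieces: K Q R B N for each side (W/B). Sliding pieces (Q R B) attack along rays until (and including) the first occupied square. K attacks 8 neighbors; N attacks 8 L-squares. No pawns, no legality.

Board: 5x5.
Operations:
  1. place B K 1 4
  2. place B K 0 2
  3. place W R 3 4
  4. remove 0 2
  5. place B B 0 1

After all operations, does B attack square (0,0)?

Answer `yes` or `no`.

Op 1: place BK@(1,4)
Op 2: place BK@(0,2)
Op 3: place WR@(3,4)
Op 4: remove (0,2)
Op 5: place BB@(0,1)
Per-piece attacks for B:
  BB@(0,1): attacks (1,2) (2,3) (3,4) (1,0) [ray(1,1) blocked at (3,4)]
  BK@(1,4): attacks (1,3) (2,4) (0,4) (2,3) (0,3)
B attacks (0,0): no

Answer: no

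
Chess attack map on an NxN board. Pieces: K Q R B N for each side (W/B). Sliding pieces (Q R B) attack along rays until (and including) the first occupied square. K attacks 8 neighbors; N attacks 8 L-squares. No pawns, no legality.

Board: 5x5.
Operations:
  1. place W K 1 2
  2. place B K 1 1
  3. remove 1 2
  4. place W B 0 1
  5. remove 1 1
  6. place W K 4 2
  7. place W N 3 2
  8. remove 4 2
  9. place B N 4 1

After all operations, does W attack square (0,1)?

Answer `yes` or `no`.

Answer: no

Derivation:
Op 1: place WK@(1,2)
Op 2: place BK@(1,1)
Op 3: remove (1,2)
Op 4: place WB@(0,1)
Op 5: remove (1,1)
Op 6: place WK@(4,2)
Op 7: place WN@(3,2)
Op 8: remove (4,2)
Op 9: place BN@(4,1)
Per-piece attacks for W:
  WB@(0,1): attacks (1,2) (2,3) (3,4) (1,0)
  WN@(3,2): attacks (4,4) (2,4) (1,3) (4,0) (2,0) (1,1)
W attacks (0,1): no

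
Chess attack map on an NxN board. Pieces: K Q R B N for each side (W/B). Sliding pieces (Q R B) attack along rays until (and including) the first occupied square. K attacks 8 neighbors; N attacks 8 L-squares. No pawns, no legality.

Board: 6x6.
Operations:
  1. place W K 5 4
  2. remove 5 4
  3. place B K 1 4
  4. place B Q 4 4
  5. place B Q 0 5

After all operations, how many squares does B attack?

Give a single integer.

Op 1: place WK@(5,4)
Op 2: remove (5,4)
Op 3: place BK@(1,4)
Op 4: place BQ@(4,4)
Op 5: place BQ@(0,5)
Per-piece attacks for B:
  BQ@(0,5): attacks (0,4) (0,3) (0,2) (0,1) (0,0) (1,5) (2,5) (3,5) (4,5) (5,5) (1,4) [ray(1,-1) blocked at (1,4)]
  BK@(1,4): attacks (1,5) (1,3) (2,4) (0,4) (2,5) (2,3) (0,5) (0,3)
  BQ@(4,4): attacks (4,5) (4,3) (4,2) (4,1) (4,0) (5,4) (3,4) (2,4) (1,4) (5,5) (5,3) (3,5) (3,3) (2,2) (1,1) (0,0) [ray(-1,0) blocked at (1,4)]
Union (25 distinct): (0,0) (0,1) (0,2) (0,3) (0,4) (0,5) (1,1) (1,3) (1,4) (1,5) (2,2) (2,3) (2,4) (2,5) (3,3) (3,4) (3,5) (4,0) (4,1) (4,2) (4,3) (4,5) (5,3) (5,4) (5,5)

Answer: 25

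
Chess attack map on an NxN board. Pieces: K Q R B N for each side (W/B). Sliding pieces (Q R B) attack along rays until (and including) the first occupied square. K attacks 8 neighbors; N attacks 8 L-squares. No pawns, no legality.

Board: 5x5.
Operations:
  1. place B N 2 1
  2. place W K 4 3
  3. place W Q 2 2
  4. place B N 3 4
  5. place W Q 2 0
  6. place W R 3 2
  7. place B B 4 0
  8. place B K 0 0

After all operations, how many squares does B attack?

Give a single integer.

Op 1: place BN@(2,1)
Op 2: place WK@(4,3)
Op 3: place WQ@(2,2)
Op 4: place BN@(3,4)
Op 5: place WQ@(2,0)
Op 6: place WR@(3,2)
Op 7: place BB@(4,0)
Op 8: place BK@(0,0)
Per-piece attacks for B:
  BK@(0,0): attacks (0,1) (1,0) (1,1)
  BN@(2,1): attacks (3,3) (4,2) (1,3) (0,2) (4,0) (0,0)
  BN@(3,4): attacks (4,2) (2,2) (1,3)
  BB@(4,0): attacks (3,1) (2,2) [ray(-1,1) blocked at (2,2)]
Union (11 distinct): (0,0) (0,1) (0,2) (1,0) (1,1) (1,3) (2,2) (3,1) (3,3) (4,0) (4,2)

Answer: 11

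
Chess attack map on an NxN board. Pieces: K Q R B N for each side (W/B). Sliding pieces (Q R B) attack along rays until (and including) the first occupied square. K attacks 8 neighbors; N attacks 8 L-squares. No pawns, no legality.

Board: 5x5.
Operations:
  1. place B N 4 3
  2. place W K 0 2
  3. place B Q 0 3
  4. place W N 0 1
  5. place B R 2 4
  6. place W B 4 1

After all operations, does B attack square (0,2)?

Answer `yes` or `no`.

Op 1: place BN@(4,3)
Op 2: place WK@(0,2)
Op 3: place BQ@(0,3)
Op 4: place WN@(0,1)
Op 5: place BR@(2,4)
Op 6: place WB@(4,1)
Per-piece attacks for B:
  BQ@(0,3): attacks (0,4) (0,2) (1,3) (2,3) (3,3) (4,3) (1,4) (1,2) (2,1) (3,0) [ray(0,-1) blocked at (0,2); ray(1,0) blocked at (4,3)]
  BR@(2,4): attacks (2,3) (2,2) (2,1) (2,0) (3,4) (4,4) (1,4) (0,4)
  BN@(4,3): attacks (2,4) (3,1) (2,2)
B attacks (0,2): yes

Answer: yes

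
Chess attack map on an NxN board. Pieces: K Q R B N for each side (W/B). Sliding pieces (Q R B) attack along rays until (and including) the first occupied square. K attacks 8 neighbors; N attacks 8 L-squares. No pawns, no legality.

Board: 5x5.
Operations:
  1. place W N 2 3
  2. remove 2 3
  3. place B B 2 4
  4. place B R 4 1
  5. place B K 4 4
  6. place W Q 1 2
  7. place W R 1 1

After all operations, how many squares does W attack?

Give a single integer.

Op 1: place WN@(2,3)
Op 2: remove (2,3)
Op 3: place BB@(2,4)
Op 4: place BR@(4,1)
Op 5: place BK@(4,4)
Op 6: place WQ@(1,2)
Op 7: place WR@(1,1)
Per-piece attacks for W:
  WR@(1,1): attacks (1,2) (1,0) (2,1) (3,1) (4,1) (0,1) [ray(0,1) blocked at (1,2); ray(1,0) blocked at (4,1)]
  WQ@(1,2): attacks (1,3) (1,4) (1,1) (2,2) (3,2) (4,2) (0,2) (2,3) (3,4) (2,1) (3,0) (0,3) (0,1) [ray(0,-1) blocked at (1,1)]
Union (17 distinct): (0,1) (0,2) (0,3) (1,0) (1,1) (1,2) (1,3) (1,4) (2,1) (2,2) (2,3) (3,0) (3,1) (3,2) (3,4) (4,1) (4,2)

Answer: 17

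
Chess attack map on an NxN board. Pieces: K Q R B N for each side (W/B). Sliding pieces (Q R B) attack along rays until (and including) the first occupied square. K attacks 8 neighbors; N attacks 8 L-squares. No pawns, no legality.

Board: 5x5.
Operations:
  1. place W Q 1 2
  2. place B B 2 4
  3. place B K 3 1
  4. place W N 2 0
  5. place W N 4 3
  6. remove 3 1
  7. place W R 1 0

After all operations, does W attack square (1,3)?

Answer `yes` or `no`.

Op 1: place WQ@(1,2)
Op 2: place BB@(2,4)
Op 3: place BK@(3,1)
Op 4: place WN@(2,0)
Op 5: place WN@(4,3)
Op 6: remove (3,1)
Op 7: place WR@(1,0)
Per-piece attacks for W:
  WR@(1,0): attacks (1,1) (1,2) (2,0) (0,0) [ray(0,1) blocked at (1,2); ray(1,0) blocked at (2,0)]
  WQ@(1,2): attacks (1,3) (1,4) (1,1) (1,0) (2,2) (3,2) (4,2) (0,2) (2,3) (3,4) (2,1) (3,0) (0,3) (0,1) [ray(0,-1) blocked at (1,0)]
  WN@(2,0): attacks (3,2) (4,1) (1,2) (0,1)
  WN@(4,3): attacks (2,4) (3,1) (2,2)
W attacks (1,3): yes

Answer: yes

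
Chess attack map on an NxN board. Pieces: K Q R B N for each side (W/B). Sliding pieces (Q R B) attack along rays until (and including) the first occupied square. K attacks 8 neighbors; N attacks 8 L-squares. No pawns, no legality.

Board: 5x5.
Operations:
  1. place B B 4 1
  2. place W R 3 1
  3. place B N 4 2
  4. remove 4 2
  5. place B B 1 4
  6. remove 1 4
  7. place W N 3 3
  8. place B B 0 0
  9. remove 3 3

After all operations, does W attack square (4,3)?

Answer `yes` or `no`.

Op 1: place BB@(4,1)
Op 2: place WR@(3,1)
Op 3: place BN@(4,2)
Op 4: remove (4,2)
Op 5: place BB@(1,4)
Op 6: remove (1,4)
Op 7: place WN@(3,3)
Op 8: place BB@(0,0)
Op 9: remove (3,3)
Per-piece attacks for W:
  WR@(3,1): attacks (3,2) (3,3) (3,4) (3,0) (4,1) (2,1) (1,1) (0,1) [ray(1,0) blocked at (4,1)]
W attacks (4,3): no

Answer: no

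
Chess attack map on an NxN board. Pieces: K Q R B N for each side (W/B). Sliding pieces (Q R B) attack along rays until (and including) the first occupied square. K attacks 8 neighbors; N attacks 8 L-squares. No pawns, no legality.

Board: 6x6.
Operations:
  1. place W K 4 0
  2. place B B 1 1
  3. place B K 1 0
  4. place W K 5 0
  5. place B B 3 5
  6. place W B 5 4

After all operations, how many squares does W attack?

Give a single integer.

Op 1: place WK@(4,0)
Op 2: place BB@(1,1)
Op 3: place BK@(1,0)
Op 4: place WK@(5,0)
Op 5: place BB@(3,5)
Op 6: place WB@(5,4)
Per-piece attacks for W:
  WK@(4,0): attacks (4,1) (5,0) (3,0) (5,1) (3,1)
  WK@(5,0): attacks (5,1) (4,0) (4,1)
  WB@(5,4): attacks (4,5) (4,3) (3,2) (2,1) (1,0) [ray(-1,-1) blocked at (1,0)]
Union (11 distinct): (1,0) (2,1) (3,0) (3,1) (3,2) (4,0) (4,1) (4,3) (4,5) (5,0) (5,1)

Answer: 11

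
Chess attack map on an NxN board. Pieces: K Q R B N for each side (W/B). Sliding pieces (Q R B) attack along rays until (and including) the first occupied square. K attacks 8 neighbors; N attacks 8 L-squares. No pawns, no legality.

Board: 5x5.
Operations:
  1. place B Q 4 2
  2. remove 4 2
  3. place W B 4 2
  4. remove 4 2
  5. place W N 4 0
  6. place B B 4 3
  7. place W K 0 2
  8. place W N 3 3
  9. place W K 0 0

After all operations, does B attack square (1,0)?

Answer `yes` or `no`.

Op 1: place BQ@(4,2)
Op 2: remove (4,2)
Op 3: place WB@(4,2)
Op 4: remove (4,2)
Op 5: place WN@(4,0)
Op 6: place BB@(4,3)
Op 7: place WK@(0,2)
Op 8: place WN@(3,3)
Op 9: place WK@(0,0)
Per-piece attacks for B:
  BB@(4,3): attacks (3,4) (3,2) (2,1) (1,0)
B attacks (1,0): yes

Answer: yes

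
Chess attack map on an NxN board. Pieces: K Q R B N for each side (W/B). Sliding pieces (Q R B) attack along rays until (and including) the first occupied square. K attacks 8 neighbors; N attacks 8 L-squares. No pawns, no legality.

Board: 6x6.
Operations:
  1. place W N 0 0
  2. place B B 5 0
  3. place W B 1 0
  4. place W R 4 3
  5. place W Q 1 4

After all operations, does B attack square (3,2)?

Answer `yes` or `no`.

Op 1: place WN@(0,0)
Op 2: place BB@(5,0)
Op 3: place WB@(1,0)
Op 4: place WR@(4,3)
Op 5: place WQ@(1,4)
Per-piece attacks for B:
  BB@(5,0): attacks (4,1) (3,2) (2,3) (1,4) [ray(-1,1) blocked at (1,4)]
B attacks (3,2): yes

Answer: yes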